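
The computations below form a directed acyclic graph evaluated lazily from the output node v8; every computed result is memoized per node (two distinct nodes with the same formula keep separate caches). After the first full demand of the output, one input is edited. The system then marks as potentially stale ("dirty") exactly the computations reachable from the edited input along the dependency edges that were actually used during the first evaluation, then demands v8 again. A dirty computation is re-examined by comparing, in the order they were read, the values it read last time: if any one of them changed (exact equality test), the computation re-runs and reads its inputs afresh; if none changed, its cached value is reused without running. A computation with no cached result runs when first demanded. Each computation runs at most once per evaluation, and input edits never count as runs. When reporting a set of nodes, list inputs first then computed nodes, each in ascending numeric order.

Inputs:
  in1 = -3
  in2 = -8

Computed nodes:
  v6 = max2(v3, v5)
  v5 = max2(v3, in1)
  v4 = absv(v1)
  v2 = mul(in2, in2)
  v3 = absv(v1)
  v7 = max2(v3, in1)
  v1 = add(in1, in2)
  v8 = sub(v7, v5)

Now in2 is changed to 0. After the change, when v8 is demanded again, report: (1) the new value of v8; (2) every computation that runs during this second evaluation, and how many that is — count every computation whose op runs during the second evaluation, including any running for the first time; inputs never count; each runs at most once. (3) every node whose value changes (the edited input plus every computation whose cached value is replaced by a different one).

Demanding v8 again yields 0.
5 computations run: v1, v3, v5, v7, v8.
The nodes whose values change: in2, v1, v3, v5, v7.

First demand of the output computes:
  v1 = add(-3, -8) = -11
  v3 = absv(-11) = 11
  v5 = max2(11, -3) = 11
  v7 = max2(11, -3) = 11
  v8 = sub(11, 11) = 0

After the edit, cleaning proceeds:
  v1: a read changed (in2 -8->0) — executes, giving -3.
  v3: a read changed (v1 -11->-3) — executes, giving 3.
  v5: a read changed (v3 11->3) — executes, giving 3.
  v7: a read changed (v3 11->3) — executes, giving 3.
  v8: a read changed (v7 11->3; v5 11->3) — executes, giving 0 — identical to its old value.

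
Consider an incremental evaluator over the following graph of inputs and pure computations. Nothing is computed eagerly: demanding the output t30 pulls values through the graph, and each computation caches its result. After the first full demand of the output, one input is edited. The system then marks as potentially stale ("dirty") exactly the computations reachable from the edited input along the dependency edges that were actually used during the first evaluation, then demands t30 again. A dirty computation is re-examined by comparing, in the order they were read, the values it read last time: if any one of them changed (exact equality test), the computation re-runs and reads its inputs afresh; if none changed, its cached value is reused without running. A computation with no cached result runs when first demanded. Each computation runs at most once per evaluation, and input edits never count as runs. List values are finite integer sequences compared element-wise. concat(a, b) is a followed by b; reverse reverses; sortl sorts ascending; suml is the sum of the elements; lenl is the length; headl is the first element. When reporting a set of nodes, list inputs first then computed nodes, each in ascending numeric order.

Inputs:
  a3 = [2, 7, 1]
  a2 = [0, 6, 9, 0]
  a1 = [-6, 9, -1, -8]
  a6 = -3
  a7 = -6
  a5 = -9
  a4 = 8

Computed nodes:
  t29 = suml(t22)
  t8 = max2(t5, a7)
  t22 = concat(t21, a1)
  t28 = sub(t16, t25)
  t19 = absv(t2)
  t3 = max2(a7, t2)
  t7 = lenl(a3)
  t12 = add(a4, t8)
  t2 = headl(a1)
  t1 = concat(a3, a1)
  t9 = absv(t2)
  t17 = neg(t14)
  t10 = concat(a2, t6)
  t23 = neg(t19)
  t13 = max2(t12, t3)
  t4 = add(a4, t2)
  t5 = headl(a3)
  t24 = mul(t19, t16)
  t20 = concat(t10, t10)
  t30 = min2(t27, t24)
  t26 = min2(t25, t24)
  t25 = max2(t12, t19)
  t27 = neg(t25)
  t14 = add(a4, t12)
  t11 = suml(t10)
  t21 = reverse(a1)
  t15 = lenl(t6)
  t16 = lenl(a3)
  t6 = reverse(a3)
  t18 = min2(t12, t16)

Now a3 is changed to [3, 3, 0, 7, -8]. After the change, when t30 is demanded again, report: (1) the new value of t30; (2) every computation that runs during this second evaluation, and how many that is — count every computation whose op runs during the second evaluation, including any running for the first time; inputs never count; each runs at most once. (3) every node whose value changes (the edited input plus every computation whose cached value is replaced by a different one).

Initial pass — values computed on the first demand:
  t2 = headl([-6, 9, -1, -8]) = -6
  t5 = headl([2, 7, 1]) = 2
  t8 = max2(2, -6) = 2
  t12 = add(8, 2) = 10
  t16 = lenl([2, 7, 1]) = 3
  t19 = absv(-6) = 6
  t24 = mul(6, 3) = 18
  t25 = max2(10, 6) = 10
  t27 = neg(10) = -10
  t30 = min2(-10, 18) = -10

Second demand — change propagation:
  t5: re-runs because a3 [2, 7, 1]->[3, 3, 0, 7, -8]; new result 3.
  t8: re-runs because t5 2->3; new result 3.
  t12: re-runs because t8 2->3; new result 11.
  t16: re-runs because a3 [2, 7, 1]->[3, 3, 0, 7, -8]; new result 5.
  t24: re-runs because t16 3->5; new result 30.
  t25: re-runs because t12 10->11; new result 11.
  t27: re-runs because t25 10->11; new result -11.
  t30: re-runs because t27 -10->-11; t24 18->30; new result -11.

t30 now evaluates to -11.
Run set: t5, t8, t12, t16, t24, t25, t27, t30 (8 run).
Changed values: a3, t5, t8, t12, t16, t24, t25, t27, t30.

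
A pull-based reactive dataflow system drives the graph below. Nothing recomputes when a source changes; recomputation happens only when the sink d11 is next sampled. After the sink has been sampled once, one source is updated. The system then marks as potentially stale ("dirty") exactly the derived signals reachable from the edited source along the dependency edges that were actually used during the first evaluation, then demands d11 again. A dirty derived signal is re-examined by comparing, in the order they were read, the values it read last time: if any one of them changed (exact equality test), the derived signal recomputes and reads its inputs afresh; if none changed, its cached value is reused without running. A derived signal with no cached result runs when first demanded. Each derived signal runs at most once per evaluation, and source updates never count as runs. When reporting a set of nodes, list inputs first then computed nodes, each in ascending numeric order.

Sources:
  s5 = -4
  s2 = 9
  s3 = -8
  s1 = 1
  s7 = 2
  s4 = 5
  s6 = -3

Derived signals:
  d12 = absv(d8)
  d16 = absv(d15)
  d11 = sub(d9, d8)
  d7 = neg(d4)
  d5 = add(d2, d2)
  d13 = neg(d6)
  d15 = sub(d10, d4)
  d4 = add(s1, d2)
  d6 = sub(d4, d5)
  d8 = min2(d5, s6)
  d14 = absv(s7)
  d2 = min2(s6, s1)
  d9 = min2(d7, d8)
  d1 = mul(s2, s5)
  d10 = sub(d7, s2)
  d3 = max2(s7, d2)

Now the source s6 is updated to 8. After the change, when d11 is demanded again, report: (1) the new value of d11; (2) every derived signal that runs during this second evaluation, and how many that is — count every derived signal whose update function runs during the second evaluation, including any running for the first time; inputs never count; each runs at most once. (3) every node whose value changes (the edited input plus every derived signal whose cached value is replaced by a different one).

New value of d11: -4.
Derived signals that run: d2, d4, d5, d7, d8, d9, d11 — 7 in total.
Values that change: s6, d2, d4, d5, d7, d8, d9, d11.

First evaluation (everything demanded from the output):
  d2 = min2(-3, 1) = -3
  d4 = add(1, -3) = -2
  d5 = add(-3, -3) = -6
  d7 = neg(-2) = 2
  d8 = min2(-6, -3) = -6
  d9 = min2(2, -6) = -6
  d11 = sub(-6, -6) = 0

Propagation after the edit:
  d2: runs — s6 -3->8; result 1.
  d4: runs — d2 -3->1; result 2.
  d5: runs — d2 -3->1; d2 -3->1; result 2.
  d7: runs — d4 -2->2; result -2.
  d8: runs — d5 -6->2; s6 -3->8; result 2.
  d9: runs — d7 2->-2; d8 -6->2; result -2.
  d11: runs — d9 -6->-2; d8 -6->2; result -4.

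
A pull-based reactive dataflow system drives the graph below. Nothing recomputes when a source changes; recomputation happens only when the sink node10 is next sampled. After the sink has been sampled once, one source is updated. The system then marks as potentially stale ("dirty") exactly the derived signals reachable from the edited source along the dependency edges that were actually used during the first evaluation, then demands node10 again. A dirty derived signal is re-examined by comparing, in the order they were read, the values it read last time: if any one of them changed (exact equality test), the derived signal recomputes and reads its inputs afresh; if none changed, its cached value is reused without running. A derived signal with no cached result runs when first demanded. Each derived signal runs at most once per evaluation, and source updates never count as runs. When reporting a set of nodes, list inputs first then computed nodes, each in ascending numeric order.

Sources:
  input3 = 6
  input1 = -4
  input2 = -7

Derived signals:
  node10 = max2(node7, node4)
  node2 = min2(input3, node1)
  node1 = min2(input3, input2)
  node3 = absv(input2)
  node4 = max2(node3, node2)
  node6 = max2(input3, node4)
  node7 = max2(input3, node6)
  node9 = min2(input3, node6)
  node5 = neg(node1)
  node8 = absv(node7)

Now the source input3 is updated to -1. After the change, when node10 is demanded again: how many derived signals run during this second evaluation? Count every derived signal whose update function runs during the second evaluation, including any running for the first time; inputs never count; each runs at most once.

First evaluation (everything demanded from the output):
  node1 = min2(6, -7) = -7
  node2 = min2(6, -7) = -7
  node3 = absv(-7) = 7
  node4 = max2(7, -7) = 7
  node6 = max2(6, 7) = 7
  node7 = max2(6, 7) = 7
  node10 = max2(7, 7) = 7

Propagation after the edit:
  node1: runs — input3 6->-1; result -7 (same value as before).
  node2: runs — input3 6->-1; result -7 (same value as before).
  node4: checked — values it read are unchanged (node3 unchanged, node2 unchanged); reused cached 7 without running.
  node6: runs — input3 6->-1; result 7 (same value as before).
  node7: runs — input3 6->-1; result 7 (same value as before).
  node10: checked — values it read are unchanged (node7 unchanged, node4 unchanged); reused cached 7 without running.

Key observation: the cutoff stops propagation at node4 — its inputs' values are unchanged, so it reuses its cache.

Derived signals that run: node1, node2, node6, node7 — 4 in total.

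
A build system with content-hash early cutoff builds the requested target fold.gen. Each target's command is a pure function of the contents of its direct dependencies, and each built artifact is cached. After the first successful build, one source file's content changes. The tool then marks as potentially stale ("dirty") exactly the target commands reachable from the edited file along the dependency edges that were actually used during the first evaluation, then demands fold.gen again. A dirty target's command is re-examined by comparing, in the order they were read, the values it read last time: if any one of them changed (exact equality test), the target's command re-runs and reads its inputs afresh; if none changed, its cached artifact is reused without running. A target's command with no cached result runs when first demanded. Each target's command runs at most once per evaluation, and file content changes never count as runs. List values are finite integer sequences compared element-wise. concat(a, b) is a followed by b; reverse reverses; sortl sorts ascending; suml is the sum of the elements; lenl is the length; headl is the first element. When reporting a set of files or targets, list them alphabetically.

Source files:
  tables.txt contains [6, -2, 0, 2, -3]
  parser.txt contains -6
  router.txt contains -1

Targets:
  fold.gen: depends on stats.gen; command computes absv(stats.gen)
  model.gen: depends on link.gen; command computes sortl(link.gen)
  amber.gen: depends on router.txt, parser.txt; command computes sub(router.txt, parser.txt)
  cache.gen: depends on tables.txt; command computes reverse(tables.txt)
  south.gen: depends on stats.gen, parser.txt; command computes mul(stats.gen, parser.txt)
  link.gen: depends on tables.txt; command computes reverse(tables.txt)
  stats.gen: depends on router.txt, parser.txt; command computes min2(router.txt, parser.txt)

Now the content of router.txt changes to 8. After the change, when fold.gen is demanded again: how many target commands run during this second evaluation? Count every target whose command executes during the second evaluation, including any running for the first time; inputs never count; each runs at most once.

First evaluation (everything demanded from the output):
  stats.gen = min2(-1, -6) = -6
  fold.gen = absv(-6) = 6

Propagation after the edit:
  stats.gen: runs — router.txt -1->8; result -6 (same value as before).
  fold.gen: checked — values it read are unchanged (stats.gen unchanged); reused cached 6 without running.

Key observation: the change is absorbed at stats.gen — it re-runs but produces the same value, and the output's value is unchanged.

Target commands that run: stats.gen — 1 in total.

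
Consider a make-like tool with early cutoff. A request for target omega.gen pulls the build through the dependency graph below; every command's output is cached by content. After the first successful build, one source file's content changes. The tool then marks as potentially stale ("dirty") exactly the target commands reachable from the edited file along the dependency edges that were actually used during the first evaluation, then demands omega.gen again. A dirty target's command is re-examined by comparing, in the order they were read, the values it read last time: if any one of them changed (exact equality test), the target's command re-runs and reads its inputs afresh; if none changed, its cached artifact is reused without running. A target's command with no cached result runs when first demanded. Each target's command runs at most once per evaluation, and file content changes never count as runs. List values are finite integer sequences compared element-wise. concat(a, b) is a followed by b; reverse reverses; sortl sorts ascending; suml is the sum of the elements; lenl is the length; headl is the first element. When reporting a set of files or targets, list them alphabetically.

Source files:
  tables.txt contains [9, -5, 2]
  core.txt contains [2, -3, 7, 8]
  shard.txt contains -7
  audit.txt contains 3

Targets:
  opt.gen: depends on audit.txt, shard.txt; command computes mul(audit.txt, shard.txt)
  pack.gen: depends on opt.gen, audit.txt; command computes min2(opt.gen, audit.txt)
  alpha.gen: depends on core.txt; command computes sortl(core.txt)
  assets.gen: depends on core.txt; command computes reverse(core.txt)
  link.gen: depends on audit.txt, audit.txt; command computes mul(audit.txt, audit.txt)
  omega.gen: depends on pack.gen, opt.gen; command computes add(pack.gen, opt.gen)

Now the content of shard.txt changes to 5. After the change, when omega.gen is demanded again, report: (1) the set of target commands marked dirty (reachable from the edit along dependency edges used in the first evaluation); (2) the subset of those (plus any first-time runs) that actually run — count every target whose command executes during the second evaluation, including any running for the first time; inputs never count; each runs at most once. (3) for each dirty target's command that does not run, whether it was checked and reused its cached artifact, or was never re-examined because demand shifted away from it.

The edit dirties: omega.gen, opt.gen, pack.gen.
3 target commands run: omega.gen, opt.gen, pack.gen.
No dirty target's command escaped a run.

First demand of the output computes:
  opt.gen = mul(3, -7) = -21
  pack.gen = min2(-21, 3) = -21
  omega.gen = add(-21, -21) = -42

After the edit, cleaning proceeds:
  opt.gen: a read changed (shard.txt -7->5) — executes, giving 15.
  pack.gen: a read changed (opt.gen -21->15) — executes, giving 3.
  omega.gen: a read changed (pack.gen -21->3; opt.gen -21->15) — executes, giving 18.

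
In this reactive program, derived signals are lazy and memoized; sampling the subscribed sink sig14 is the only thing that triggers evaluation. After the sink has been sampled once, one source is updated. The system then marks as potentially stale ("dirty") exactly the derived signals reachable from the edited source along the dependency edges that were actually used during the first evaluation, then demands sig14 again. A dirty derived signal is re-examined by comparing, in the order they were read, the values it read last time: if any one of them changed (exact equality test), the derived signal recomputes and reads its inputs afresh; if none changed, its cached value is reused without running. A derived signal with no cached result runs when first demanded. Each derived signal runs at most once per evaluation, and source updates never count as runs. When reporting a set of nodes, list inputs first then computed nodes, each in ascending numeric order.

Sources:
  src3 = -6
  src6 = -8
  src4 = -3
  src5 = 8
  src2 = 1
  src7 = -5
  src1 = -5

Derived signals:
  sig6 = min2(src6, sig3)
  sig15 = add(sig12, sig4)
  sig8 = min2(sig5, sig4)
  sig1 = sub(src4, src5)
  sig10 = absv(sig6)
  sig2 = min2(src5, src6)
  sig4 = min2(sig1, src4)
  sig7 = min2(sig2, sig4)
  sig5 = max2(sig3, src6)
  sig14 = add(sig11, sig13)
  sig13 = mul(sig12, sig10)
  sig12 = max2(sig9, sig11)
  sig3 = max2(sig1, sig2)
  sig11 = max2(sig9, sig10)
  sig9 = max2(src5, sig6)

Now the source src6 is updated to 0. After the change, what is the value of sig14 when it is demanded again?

Demanding sig14 again yields 8.
Note where the cutoff bites: sig12 is checked, finds nothing changed, and keeps its cache.

First demand of the output computes:
  sig1 = sub(-3, 8) = -11
  sig2 = min2(8, -8) = -8
  sig3 = max2(-11, -8) = -8
  sig6 = min2(-8, -8) = -8
  sig9 = max2(8, -8) = 8
  sig10 = absv(-8) = 8
  sig11 = max2(8, 8) = 8
  sig12 = max2(8, 8) = 8
  sig13 = mul(8, 8) = 64
  sig14 = add(8, 64) = 72

After the edit, cleaning proceeds:
  sig2: a read changed (src6 -8->0) — executes, giving 0.
  sig3: a read changed (sig2 -8->0) — executes, giving 0.
  sig6: a read changed (src6 -8->0; sig3 -8->0) — executes, giving 0.
  sig9: a read changed (sig6 -8->0) — executes, giving 8 — identical to its old value.
  sig10: a read changed (sig6 -8->0) — executes, giving 0.
  sig11: a read changed (sig10 8->0) — executes, giving 8 — identical to its old value.
  sig12: dirty, but its reads are unchanged (sig9 unchanged, sig11 unchanged); cached 8 stands.
  sig13: a read changed (sig10 8->0) — executes, giving 0.
  sig14: a read changed (sig13 64->0) — executes, giving 8.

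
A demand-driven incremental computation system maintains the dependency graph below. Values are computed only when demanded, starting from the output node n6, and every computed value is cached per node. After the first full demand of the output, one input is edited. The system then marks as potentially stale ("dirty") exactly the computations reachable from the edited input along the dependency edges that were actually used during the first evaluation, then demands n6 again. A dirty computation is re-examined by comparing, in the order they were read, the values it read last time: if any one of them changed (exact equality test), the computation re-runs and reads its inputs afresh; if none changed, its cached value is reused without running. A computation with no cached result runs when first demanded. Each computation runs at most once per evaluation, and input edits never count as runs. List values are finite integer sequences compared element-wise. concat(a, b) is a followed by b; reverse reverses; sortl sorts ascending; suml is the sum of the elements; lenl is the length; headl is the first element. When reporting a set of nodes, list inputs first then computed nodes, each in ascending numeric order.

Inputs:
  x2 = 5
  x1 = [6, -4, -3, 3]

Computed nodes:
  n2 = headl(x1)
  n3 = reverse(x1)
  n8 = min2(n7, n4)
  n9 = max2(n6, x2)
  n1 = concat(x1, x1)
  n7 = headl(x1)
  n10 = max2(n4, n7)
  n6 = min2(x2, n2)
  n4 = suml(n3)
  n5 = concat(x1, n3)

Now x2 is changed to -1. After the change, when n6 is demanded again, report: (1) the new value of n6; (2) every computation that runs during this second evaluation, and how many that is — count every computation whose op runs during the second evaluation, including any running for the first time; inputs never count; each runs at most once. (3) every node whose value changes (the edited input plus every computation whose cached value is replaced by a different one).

First evaluation (everything demanded from the output):
  n2 = headl([6, -4, -3, 3]) = 6
  n6 = min2(5, 6) = 5

Propagation after the edit:
  n6: runs — x2 5->-1; result -1.

New value of n6: -1.
Computations that run: n6 — 1 in total.
Values that change: x2, n6.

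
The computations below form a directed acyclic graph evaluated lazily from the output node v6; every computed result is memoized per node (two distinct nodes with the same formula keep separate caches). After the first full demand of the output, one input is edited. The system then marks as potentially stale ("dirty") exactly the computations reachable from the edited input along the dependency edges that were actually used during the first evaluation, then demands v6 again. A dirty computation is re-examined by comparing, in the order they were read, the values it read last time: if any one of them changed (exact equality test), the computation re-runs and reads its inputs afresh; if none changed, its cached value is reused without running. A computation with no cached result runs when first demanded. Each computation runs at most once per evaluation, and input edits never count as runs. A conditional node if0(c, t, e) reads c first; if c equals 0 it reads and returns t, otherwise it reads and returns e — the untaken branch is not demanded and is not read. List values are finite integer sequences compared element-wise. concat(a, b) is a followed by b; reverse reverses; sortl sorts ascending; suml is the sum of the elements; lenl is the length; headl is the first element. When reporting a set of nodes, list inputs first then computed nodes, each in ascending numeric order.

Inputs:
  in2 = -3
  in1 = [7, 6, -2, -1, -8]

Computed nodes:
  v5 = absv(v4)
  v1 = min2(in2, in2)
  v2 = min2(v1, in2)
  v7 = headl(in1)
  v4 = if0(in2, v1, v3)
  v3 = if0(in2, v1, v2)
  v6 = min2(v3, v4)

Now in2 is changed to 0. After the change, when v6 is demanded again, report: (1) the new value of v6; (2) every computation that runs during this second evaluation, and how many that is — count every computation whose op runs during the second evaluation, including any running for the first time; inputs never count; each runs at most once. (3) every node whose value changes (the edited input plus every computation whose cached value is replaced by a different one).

Demanding v6 again yields 0.
4 computations run: v1, v3, v4, v6.
The nodes whose values change: in2, v1, v3, v4, v6.
Note the branch switch — demand abandons v2, which is never re-examined.

First demand of the output computes:
  v1 = min2(-3, -3) = -3
  v2 = min2(-3, -3) = -3
  v3 = if0(in2=-3 -> else branch v2) = -3
  v4 = if0(in2=-3 -> else branch v3) = -3
  v6 = min2(-3, -3) = -3

After the edit, cleaning proceeds:
  v1: a read changed (in2 -3->0; in2 -3->0) — executes, giving 0.
  v2: stays stale; no demand reaches it after the flip.
  v3: a read changed (in2 -3->0) — executes, giving 0.
  v4: a read changed (in2 -3->0; v3 -3->0) — executes, giving 0.
  v6: a read changed (v3 -3->0; v4 -3->0) — executes, giving 0.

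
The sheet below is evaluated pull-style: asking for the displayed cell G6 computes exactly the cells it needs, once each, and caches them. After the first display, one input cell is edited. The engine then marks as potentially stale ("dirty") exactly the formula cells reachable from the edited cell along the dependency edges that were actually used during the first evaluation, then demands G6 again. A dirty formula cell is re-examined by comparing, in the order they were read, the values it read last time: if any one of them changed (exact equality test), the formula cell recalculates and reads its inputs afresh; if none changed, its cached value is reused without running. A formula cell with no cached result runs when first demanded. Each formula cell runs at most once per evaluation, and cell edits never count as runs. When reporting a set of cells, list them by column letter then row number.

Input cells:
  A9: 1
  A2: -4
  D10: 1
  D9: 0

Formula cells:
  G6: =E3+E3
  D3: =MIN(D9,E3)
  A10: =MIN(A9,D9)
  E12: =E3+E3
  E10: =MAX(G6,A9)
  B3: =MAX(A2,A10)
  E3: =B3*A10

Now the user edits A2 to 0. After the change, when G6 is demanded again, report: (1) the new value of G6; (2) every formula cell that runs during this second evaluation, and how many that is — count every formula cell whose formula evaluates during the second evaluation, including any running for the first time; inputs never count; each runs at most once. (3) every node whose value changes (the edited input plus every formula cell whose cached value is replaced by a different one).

Demanding G6 again yields 0.
1 formula cells run: B3.
The nodes whose values change: A2.
Note the absorption at B3: it re-runs yet its value is the same, leaving the output's value untouched.

First demand of the output computes:
  A10 = MIN(1, 0) = 0
  B3 = MAX(-4, 0) = 0
  E3 = 0 * 0 = 0
  G6 = 0 + 0 = 0

After the edit, cleaning proceeds:
  B3: a read changed (A2 -4->0) — executes, giving 0 — identical to its old value.
  E3: dirty, but its reads are unchanged (B3 unchanged, A10 unchanged); cached 0 stands.
  G6: dirty, but its reads are unchanged (E3 unchanged, E3 unchanged); cached 0 stands.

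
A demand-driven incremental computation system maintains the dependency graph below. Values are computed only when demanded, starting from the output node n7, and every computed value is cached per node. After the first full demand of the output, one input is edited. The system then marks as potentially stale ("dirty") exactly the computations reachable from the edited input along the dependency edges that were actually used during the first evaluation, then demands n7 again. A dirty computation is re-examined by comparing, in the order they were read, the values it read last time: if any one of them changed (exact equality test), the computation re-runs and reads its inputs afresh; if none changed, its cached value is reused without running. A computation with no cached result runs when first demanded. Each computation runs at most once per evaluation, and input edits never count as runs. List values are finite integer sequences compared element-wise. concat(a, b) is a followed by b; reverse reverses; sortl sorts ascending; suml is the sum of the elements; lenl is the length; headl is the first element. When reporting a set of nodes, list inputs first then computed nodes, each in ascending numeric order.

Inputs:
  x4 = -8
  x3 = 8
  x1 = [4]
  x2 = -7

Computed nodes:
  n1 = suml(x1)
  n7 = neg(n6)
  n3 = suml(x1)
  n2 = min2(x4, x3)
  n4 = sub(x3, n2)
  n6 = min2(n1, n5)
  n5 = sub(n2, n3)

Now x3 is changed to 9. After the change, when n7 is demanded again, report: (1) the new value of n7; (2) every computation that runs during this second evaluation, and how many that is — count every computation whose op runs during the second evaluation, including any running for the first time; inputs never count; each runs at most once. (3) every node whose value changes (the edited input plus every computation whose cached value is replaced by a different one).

New value of n7: 12.
Computations that run: n2 — 1 in total.
Values that change: x3.
Key observation: the change is absorbed at n2 — it re-runs but produces the same value, and the output's value is unchanged.

First evaluation (everything demanded from the output):
  n1 = suml([4]) = 4
  n2 = min2(-8, 8) = -8
  n3 = suml([4]) = 4
  n5 = sub(-8, 4) = -12
  n6 = min2(4, -12) = -12
  n7 = neg(-12) = 12

Propagation after the edit:
  n2: runs — x3 8->9; result -8 (same value as before).
  n5: checked — values it read are unchanged (n2 unchanged, n3 unchanged); reused cached -12 without running.
  n6: checked — values it read are unchanged (n1 unchanged, n5 unchanged); reused cached -12 without running.
  n7: checked — values it read are unchanged (n6 unchanged); reused cached 12 without running.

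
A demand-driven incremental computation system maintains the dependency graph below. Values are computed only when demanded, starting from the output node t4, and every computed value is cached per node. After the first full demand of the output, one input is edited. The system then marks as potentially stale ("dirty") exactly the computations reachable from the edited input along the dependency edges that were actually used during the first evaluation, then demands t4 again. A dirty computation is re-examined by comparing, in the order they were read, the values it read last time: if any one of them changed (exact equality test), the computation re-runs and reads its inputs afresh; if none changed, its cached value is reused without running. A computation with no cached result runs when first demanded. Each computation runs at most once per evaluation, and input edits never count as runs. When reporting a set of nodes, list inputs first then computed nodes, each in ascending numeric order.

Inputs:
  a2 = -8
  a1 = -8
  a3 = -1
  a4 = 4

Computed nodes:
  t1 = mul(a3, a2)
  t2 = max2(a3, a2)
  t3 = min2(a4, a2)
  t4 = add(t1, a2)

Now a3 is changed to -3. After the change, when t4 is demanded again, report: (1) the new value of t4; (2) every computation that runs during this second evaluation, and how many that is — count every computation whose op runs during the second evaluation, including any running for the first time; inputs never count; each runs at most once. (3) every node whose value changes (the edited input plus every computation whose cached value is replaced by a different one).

New value of t4: 16.
Computations that run: t1, t4 — 2 in total.
Values that change: a3, t1, t4.

First evaluation (everything demanded from the output):
  t1 = mul(-1, -8) = 8
  t4 = add(8, -8) = 0

Propagation after the edit:
  t1: runs — a3 -1->-3; result 24.
  t4: runs — t1 8->24; result 16.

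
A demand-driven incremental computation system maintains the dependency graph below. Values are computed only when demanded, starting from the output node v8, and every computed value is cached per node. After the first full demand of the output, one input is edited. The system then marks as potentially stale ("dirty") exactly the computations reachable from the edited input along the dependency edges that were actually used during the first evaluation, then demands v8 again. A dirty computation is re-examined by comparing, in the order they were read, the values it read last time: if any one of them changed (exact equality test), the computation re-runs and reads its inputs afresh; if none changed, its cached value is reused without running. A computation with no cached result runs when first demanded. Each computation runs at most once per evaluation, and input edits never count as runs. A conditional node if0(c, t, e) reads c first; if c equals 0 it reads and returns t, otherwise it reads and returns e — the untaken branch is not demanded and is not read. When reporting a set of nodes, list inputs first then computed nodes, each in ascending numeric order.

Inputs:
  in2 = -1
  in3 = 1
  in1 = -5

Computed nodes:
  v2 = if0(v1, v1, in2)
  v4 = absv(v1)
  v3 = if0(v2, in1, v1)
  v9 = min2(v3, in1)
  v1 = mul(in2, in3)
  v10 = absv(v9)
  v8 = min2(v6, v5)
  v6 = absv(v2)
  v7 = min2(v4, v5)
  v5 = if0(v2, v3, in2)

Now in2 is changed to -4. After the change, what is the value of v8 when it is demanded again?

New value of v8: -4.

First evaluation (everything demanded from the output):
  v1 = mul(-1, 1) = -1
  v2 = if0(v1=-1 -> else branch in2) = -1
  v5 = if0(v2=-1 -> else branch in2) = -1
  v6 = absv(-1) = 1
  v8 = min2(1, -1) = -1

Propagation after the edit:
  v1: runs — in2 -1->-4; result -4.
  v2: runs — v1 -1->-4; in2 -1->-4; result -4.
  v5: runs — v2 -1->-4; in2 -1->-4; result -4.
  v6: runs — v2 -1->-4; result 4.
  v8: runs — v6 1->4; v5 -1->-4; result -4.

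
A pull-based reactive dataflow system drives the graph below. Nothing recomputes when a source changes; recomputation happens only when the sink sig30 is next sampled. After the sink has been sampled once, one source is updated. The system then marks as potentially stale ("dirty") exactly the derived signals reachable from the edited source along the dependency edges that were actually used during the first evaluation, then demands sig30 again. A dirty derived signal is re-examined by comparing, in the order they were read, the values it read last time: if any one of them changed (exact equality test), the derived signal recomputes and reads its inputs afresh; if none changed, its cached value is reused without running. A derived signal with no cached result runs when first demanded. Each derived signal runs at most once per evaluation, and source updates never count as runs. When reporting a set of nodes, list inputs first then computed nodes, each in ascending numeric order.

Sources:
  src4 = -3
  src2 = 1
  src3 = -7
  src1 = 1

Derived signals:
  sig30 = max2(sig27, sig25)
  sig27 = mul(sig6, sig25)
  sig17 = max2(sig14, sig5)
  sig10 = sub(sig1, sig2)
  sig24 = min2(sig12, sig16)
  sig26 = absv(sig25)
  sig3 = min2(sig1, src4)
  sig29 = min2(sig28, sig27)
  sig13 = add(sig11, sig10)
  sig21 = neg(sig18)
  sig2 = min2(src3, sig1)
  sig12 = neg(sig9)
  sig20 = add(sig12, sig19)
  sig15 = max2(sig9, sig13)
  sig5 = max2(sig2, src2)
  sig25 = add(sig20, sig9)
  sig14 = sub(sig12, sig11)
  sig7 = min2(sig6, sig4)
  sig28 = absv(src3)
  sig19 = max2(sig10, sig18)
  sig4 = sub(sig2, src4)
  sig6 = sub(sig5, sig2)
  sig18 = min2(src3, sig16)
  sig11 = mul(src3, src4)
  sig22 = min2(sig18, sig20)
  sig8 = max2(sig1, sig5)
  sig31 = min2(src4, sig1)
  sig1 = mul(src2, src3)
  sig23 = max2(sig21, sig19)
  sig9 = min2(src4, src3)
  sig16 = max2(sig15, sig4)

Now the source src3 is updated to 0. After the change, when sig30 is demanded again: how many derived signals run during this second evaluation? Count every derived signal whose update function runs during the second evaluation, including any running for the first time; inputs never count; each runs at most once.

Derived signals that run: sig1, sig2, sig4, sig5, sig6, sig9, sig10, sig11, sig12, sig13, sig15, sig16, sig18, sig19, sig20, sig25, sig27 — 17 in total.
Key observation: the cutoff stops propagation at sig30 — its inputs' values are unchanged, so it reuses its cache.

First evaluation (everything demanded from the output):
  sig1 = mul(1, -7) = -7
  sig2 = min2(-7, -7) = -7
  sig4 = sub(-7, -3) = -4
  sig5 = max2(-7, 1) = 1
  sig6 = sub(1, -7) = 8
  sig9 = min2(-3, -7) = -7
  sig10 = sub(-7, -7) = 0
  sig11 = mul(-7, -3) = 21
  sig12 = neg(-7) = 7
  sig13 = add(21, 0) = 21
  sig15 = max2(-7, 21) = 21
  sig16 = max2(21, -4) = 21
  sig18 = min2(-7, 21) = -7
  sig19 = max2(0, -7) = 0
  sig20 = add(7, 0) = 7
  sig25 = add(7, -7) = 0
  sig27 = mul(8, 0) = 0
  sig30 = max2(0, 0) = 0

Propagation after the edit:
  sig1: runs — src3 -7->0; result 0.
  sig2: runs — src3 -7->0; sig1 -7->0; result 0.
  sig4: runs — sig2 -7->0; result 3.
  sig5: runs — sig2 -7->0; result 1 (same value as before).
  sig6: runs — sig2 -7->0; result 1.
  sig9: runs — src3 -7->0; result -3.
  sig10: runs — sig1 -7->0; sig2 -7->0; result 0 (same value as before).
  sig11: runs — src3 -7->0; result 0.
  sig12: runs — sig9 -7->-3; result 3.
  sig13: runs — sig11 21->0; result 0.
  sig15: runs — sig9 -7->-3; sig13 21->0; result 0.
  sig16: runs — sig15 21->0; sig4 -4->3; result 3.
  sig18: runs — src3 -7->0; sig16 21->3; result 0.
  sig19: runs — sig18 -7->0; result 0 (same value as before).
  sig20: runs — sig12 7->3; result 3.
  sig25: runs — sig20 7->3; sig9 -7->-3; result 0 (same value as before).
  sig27: runs — sig6 8->1; result 0 (same value as before).
  sig30: checked — values it read are unchanged (sig27 unchanged, sig25 unchanged); reused cached 0 without running.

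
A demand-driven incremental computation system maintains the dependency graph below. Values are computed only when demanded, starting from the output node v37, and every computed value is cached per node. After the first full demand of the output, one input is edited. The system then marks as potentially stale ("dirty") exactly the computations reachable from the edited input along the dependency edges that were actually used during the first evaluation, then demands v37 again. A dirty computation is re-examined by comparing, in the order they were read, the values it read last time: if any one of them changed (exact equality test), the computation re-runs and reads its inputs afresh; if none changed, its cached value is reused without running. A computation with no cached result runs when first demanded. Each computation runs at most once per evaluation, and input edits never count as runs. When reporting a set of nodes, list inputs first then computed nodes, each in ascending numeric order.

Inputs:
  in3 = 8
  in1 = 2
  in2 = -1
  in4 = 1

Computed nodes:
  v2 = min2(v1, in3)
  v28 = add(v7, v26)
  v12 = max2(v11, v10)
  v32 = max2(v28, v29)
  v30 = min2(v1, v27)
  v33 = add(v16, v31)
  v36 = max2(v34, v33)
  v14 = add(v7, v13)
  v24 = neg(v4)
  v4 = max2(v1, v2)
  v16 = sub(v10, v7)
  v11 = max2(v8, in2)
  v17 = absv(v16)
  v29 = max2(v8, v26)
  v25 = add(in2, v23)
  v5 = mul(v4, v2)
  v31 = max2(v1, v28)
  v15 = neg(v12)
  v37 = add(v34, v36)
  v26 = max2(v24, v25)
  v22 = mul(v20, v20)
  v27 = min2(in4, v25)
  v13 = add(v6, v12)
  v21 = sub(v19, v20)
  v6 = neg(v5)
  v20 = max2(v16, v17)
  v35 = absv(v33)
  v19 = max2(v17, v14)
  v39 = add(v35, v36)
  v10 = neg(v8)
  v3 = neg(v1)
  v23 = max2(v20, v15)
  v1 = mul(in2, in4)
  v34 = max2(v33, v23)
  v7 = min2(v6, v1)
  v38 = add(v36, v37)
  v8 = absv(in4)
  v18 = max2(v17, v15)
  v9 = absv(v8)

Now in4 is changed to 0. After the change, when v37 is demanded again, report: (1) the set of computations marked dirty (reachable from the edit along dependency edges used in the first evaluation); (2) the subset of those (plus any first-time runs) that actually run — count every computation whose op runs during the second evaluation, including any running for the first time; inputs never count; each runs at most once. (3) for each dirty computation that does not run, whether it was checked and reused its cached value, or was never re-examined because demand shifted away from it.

First evaluation (everything demanded from the output):
  v1 = mul(-1, 1) = -1
  v2 = min2(-1, 8) = -1
  v4 = max2(-1, -1) = -1
  v5 = mul(-1, -1) = 1
  v6 = neg(1) = -1
  v7 = min2(-1, -1) = -1
  v8 = absv(1) = 1
  v10 = neg(1) = -1
  v11 = max2(1, -1) = 1
  v12 = max2(1, -1) = 1
  v15 = neg(1) = -1
  v16 = sub(-1, -1) = 0
  v17 = absv(0) = 0
  v20 = max2(0, 0) = 0
  v23 = max2(0, -1) = 0
  v24 = neg(-1) = 1
  v25 = add(-1, 0) = -1
  v26 = max2(1, -1) = 1
  v28 = add(-1, 1) = 0
  v31 = max2(-1, 0) = 0
  v33 = add(0, 0) = 0
  v34 = max2(0, 0) = 0
  v36 = max2(0, 0) = 0
  v37 = add(0, 0) = 0

Propagation after the edit:
  v1: runs — in4 1->0; result 0.
  v2: runs — v1 -1->0; result 0.
  v4: runs — v1 -1->0; v2 -1->0; result 0.
  v5: runs — v4 -1->0; v2 -1->0; result 0.
  v6: runs — v5 1->0; result 0.
  v7: runs — v6 -1->0; v1 -1->0; result 0.
  v8: runs — in4 1->0; result 0.
  v10: runs — v8 1->0; result 0.
  v11: runs — v8 1->0; result 0.
  v12: runs — v11 1->0; v10 -1->0; result 0.
  v15: runs — v12 1->0; result 0.
  v16: runs — v10 -1->0; v7 -1->0; result 0 (same value as before).
  v17: checked — values it read are unchanged (v16 unchanged); reused cached 0 without running.
  v20: checked — values it read are unchanged (v16 unchanged, v17 unchanged); reused cached 0 without running.
  v23: runs — v15 -1->0; result 0 (same value as before).
  v24: runs — v4 -1->0; result 0.
  v25: checked — values it read are unchanged (in2 unchanged, v23 unchanged); reused cached -1 without running.
  v26: runs — v24 1->0; result 0.
  v28: runs — v7 -1->0; v26 1->0; result 0 (same value as before).
  v31: runs — v1 -1->0; result 0 (same value as before).
  v33: checked — values it read are unchanged (v16 unchanged, v31 unchanged); reused cached 0 without running.
  v34: checked — values it read are unchanged (v33 unchanged, v23 unchanged); reused cached 0 without running.
  v36: checked — values it read are unchanged (v34 unchanged, v33 unchanged); reused cached 0 without running.
  v37: checked — values it read are unchanged (v34 unchanged, v36 unchanged); reused cached 0 without running.

Key observation: the cutoff stops propagation at v17 — its inputs' values are unchanged, so it reuses its cache.

Marked dirty: v1, v2, v4, v5, v6, v7, v8, v10, v11, v12, v15, v16, v17, v20, v23, v24, v25, v26, v28, v31, v33, v34, v36, v37.
Computations that run: v1, v2, v4, v5, v6, v7, v8, v10, v11, v12, v15, v16, v23, v24, v26, v28, v31 — 17 in total.
Checked but reused from cache: v17, v20, v25, v33, v34, v36, v37.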